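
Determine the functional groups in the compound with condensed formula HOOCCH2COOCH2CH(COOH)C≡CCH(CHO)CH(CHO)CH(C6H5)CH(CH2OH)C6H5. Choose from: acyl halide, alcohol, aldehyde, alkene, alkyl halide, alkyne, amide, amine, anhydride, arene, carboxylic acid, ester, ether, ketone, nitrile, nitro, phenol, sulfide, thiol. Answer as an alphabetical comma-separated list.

alcohol, aldehyde, alkyne, arene, carboxylic acid, ester

Taking each segment in turn:
  HOOC: –COOH: carbonyl C bonded to –OH and C → carboxylic acid (the –OH is not a separate alcohol).
  CH2COOCH2: –C(=O)–O–C with C on the carbonyl side → ester.
  CH(COOH): pendant –COOH: carbonyl C bonded to C and –OH → carboxylic acid.
  C≡C: C≡C triple bond → alkyne.
  CH(CHO): pendant –CHO: carbonyl C bonded to C and H → aldehyde.
  CH(CHO): pendant –CHO: carbonyl C bonded to C and H → aldehyde.
  CH(C6H5): pendant –C6H5: benzene ring → arene.
  CH(CH2OH): pendant –CH2OH on an sp³ backbone C → alcohol.
  C6H5: –C6H5 phenyl ring → arene.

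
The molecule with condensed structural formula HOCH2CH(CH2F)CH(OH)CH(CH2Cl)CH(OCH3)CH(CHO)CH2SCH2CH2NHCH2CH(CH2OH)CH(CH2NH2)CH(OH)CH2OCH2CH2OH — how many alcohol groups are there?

5

Taking each segment in turn:
  HOCH2: HO– on an sp³ carbon → alcohol.
  CH(CH2F): pendant –CH2X: halogen on sp³ carbon → alkyl halide.
  CH(OH): –OH on an sp³ carbon → alcohol (secondary).
  CH(CH2Cl): pendant –CH2X: halogen on sp³ carbon → alkyl halide.
  CH(OCH3): pendant –OCH3: C–O–C with sp³ C, no adjacent C=O → ether.
  CH(CHO): pendant –CHO: carbonyl C bonded to C and H → aldehyde.
  CH2SCH2: C–S–C linkage → sulfide (thioether).
  CH2NHCH2: C–N–C with sp³ carbons and no adjacent C=O → amine (secondary).
  CH(CH2OH): pendant –CH2OH on an sp³ backbone C → alcohol.
  CH(CH2NH2): pendant –CH2NH2: N on sp³ C, no adjacent C=O → amine.
  CH(OH): –OH on an sp³ carbon → alcohol (secondary).
  CH2OCH2: C–O–C with sp³ carbons on both sides and no adjacent C=O → ether.
  CH2OH: –OH on an sp³ carbon → alcohol.
Alcohol appears at: HOCH2, CH(OH), CH(CH2OH), CH(OH), CH2OH → 5.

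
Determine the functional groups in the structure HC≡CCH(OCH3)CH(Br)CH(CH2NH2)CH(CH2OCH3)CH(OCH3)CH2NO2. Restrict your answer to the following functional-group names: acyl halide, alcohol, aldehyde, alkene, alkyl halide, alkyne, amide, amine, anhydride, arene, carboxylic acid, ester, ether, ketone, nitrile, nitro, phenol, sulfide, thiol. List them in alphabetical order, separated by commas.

alkyl halide, alkyne, amine, ether, nitro

Taking each segment in turn:
  HC≡C: C≡C triple bond → alkyne.
  CH(OCH3): pendant –OCH3: C–O–C with sp³ C, no adjacent C=O → ether.
  CH(Br): halogen on an sp³ carbon → alkyl halide.
  CH(CH2NH2): pendant –CH2NH2: N on sp³ C, no adjacent C=O → amine.
  CH(CH2OCH3): pendant –CH2OCH3: C–O–C linkage → ether.
  CH(OCH3): pendant –OCH3: C–O–C with sp³ C, no adjacent C=O → ether.
  CH2NO2: –NO2 on carbon → nitro group.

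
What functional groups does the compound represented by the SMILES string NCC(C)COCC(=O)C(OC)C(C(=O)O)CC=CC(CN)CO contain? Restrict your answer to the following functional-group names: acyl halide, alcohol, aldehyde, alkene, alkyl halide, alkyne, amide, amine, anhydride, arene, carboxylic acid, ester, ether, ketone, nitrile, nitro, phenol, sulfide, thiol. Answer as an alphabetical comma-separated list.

Reading the structure from left to right:
  H2NCH2: –NH2 on an sp³ carbon with no adjacent C=O → amine.
  CH2OCH2: C–O–C with sp³ carbons on both sides and no adjacent C=O → ether.
  CO: –C(=O)– with carbon on both sides → ketone.
  CH(OCH3): pendant –OCH3: C–O–C with sp³ C, no adjacent C=O → ether.
  CH(COOH): pendant –COOH: carbonyl C bonded to C and –OH → carboxylic acid.
  CH=CH: C=C double bond → alkene.
  CH(CH2NH2): pendant –CH2NH2: N on sp³ C, no adjacent C=O → amine.
  CH2OH: –OH on an sp³ carbon → alcohol.

alcohol, alkene, amine, carboxylic acid, ether, ketone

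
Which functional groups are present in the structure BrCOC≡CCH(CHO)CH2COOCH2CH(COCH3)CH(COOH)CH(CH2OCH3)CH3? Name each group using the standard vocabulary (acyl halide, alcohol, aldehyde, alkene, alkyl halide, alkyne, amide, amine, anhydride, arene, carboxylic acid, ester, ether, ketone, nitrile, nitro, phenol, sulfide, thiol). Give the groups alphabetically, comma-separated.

–C(=O)Br: carbonyl C bonded to C and to a halogen → acyl halide (not alkyl halide).
C≡C triple bond → alkyne.
pendant –CHO: carbonyl C bonded to C and H → aldehyde.
–C(=O)–O–C with C on the carbonyl side → ester.
pendant –COCH3: carbonyl C bonded to two carbons → ketone.
pendant –COOH: carbonyl C bonded to C and –OH → carboxylic acid.
pendant –CH2OCH3: C–O–C linkage → ether.

acyl halide, aldehyde, alkyne, carboxylic acid, ester, ether, ketone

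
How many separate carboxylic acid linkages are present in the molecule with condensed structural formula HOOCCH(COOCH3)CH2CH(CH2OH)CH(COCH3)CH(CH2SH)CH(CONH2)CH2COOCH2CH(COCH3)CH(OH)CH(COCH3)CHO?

1

–COOH: carbonyl C bonded to –OH and C → carboxylic acid (the –OH is not a separate alcohol).
pendant –COOCH3: carbonyl C bonded to C and –OCH3 → ester.
pendant –CH2OH on an sp³ backbone C → alcohol.
pendant –COCH3: carbonyl C bonded to two carbons → ketone.
pendant –CH2SH → thiol.
pendant –CONH2: carbonyl C bonded to C and N → amide.
–C(=O)–O–C with C on the carbonyl side → ester.
pendant –COCH3: carbonyl C bonded to two carbons → ketone.
–OH on an sp³ carbon → alcohol (secondary).
pendant –COCH3: carbonyl C bonded to two carbons → ketone.
terminal –CHO: carbonyl C bonded to H and C → aldehyde.
Carboxylic acid appears at: HOOC → 1.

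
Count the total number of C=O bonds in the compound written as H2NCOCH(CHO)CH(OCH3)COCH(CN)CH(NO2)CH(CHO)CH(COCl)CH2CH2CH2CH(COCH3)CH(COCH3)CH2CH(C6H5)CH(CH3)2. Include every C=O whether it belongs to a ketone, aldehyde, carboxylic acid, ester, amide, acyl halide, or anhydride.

H2NCO: amide, 1 C=O (running total 1).
CH(CHO): aldehyde, 1 C=O (running total 2).
CO: ketone, 1 C=O (running total 3).
CH(CHO): aldehyde, 1 C=O (running total 4).
CH(COCl): acyl halide, 1 C=O (running total 5).
CH(COCH3): ketone, 1 C=O (running total 6).
CH(COCH3): ketone, 1 C=O (running total 7).

7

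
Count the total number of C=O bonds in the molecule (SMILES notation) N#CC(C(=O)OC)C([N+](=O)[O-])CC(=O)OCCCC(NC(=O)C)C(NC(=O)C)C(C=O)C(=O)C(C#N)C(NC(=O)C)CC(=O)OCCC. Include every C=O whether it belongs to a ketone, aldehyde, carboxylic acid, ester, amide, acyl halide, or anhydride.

8

CH(COOCH3): ester, 1 C=O (running total 1).
CH2COOCH2: ester, 1 C=O (running total 2).
CH(NHCOCH3): amide, 1 C=O (running total 3).
CH(NHCOCH3): amide, 1 C=O (running total 4).
CH(CHO): aldehyde, 1 C=O (running total 5).
CO: ketone, 1 C=O (running total 6).
CH(NHCOCH3): amide, 1 C=O (running total 7).
CH2COOCH2: ester, 1 C=O (running total 8).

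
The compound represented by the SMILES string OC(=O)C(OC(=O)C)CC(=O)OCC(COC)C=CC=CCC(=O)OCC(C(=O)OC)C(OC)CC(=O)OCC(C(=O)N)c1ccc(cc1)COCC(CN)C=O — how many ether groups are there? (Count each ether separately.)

3

–COOH: carbonyl C bonded to –OH and C → carboxylic acid (the –OH is not a separate alcohol).
pendant –OC(=O)CH3: an acyloxy group → ester.
–C(=O)–O–C with C on the carbonyl side → ester.
pendant –CH2OCH3: C–O–C linkage → ether.
C=C double bond → alkene.
C=C double bond → alkene.
–C(=O)–O–C with C on the carbonyl side → ester.
pendant –COOCH3: carbonyl C bonded to C and –OCH3 → ester.
pendant –OCH3: C–O–C with sp³ C, no adjacent C=O → ether.
–C(=O)–O–C with C on the carbonyl side → ester.
pendant –CONH2: carbonyl C bonded to C and N → amide.
para-disubstituted benzene ring → arene.
C–O–C with sp³ carbons on both sides and no adjacent C=O → ether.
pendant –CH2NH2: N on sp³ C, no adjacent C=O → amine.
terminal –CHO: carbonyl C bonded to H and C → aldehyde.
Ether appears at: CH(CH2OCH3), CH(OCH3), CH2OCH2 → 3.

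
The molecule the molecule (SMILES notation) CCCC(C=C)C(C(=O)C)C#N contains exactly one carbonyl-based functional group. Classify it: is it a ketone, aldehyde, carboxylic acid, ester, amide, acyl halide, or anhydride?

ketone

The carbonyl is in the CH(COCH3) segment: pendant –COCH3: carbonyl C bonded to two carbons → ketone.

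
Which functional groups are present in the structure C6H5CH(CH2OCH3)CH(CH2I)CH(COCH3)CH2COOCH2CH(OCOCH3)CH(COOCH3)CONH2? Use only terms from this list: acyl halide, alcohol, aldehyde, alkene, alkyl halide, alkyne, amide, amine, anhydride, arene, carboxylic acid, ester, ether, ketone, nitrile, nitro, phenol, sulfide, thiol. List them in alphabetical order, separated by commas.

C6H5– phenyl ring → arene.
pendant –CH2OCH3: C–O–C linkage → ether.
pendant –CH2X: halogen on sp³ carbon → alkyl halide.
pendant –COCH3: carbonyl C bonded to two carbons → ketone.
–C(=O)–O–C with C on the carbonyl side → ester.
pendant –OC(=O)CH3: an acyloxy group → ester.
pendant –COOCH3: carbonyl C bonded to C and –OCH3 → ester.
–C(=O)NH2: carbonyl C bonded to C and to N → amide (the N is not a separate amine).

alkyl halide, amide, arene, ester, ether, ketone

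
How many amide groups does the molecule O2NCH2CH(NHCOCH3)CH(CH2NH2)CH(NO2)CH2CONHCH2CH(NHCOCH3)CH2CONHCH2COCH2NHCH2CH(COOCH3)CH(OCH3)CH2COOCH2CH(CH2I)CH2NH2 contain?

–NO2 on carbon → nitro group.
pendant –NHC(=O)CH3: N bonded to a carbonyl → amide (not amine).
pendant –CH2NH2: N on sp³ C, no adjacent C=O → amine.
–NO2 on an sp³ carbon → nitro (the N=O is not a carbonyl).
–C(=O)–N– linkage → amide (the N is not an amine).
pendant –NHC(=O)CH3: N bonded to a carbonyl → amide (not amine).
–C(=O)–N– linkage → amide (the N is not an amine).
–C(=O)– with carbon on both sides → ketone.
C–N–C with sp³ carbons and no adjacent C=O → amine (secondary).
pendant –COOCH3: carbonyl C bonded to C and –OCH3 → ester.
pendant –OCH3: C–O–C with sp³ C, no adjacent C=O → ether.
–C(=O)–O–C with C on the carbonyl side → ester.
pendant –CH2X: halogen on sp³ carbon → alkyl halide.
–NH2 on an sp³ carbon with no adjacent C=O → amine.
Amide appears at: CH(NHCOCH3), CH2CONHCH2, CH(NHCOCH3), CH2CONHCH2 → 4.

4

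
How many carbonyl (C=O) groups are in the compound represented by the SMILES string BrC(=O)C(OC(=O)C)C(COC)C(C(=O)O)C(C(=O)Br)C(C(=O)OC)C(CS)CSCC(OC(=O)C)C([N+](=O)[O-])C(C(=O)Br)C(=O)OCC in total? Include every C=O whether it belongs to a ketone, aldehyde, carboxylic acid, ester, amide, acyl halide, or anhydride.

8

BrCO: acyl halide, 1 C=O (running total 1).
CH(OCOCH3): ester, 1 C=O (running total 2).
CH(COOH): carboxylic acid, 1 C=O (running total 3).
CH(COBr): acyl halide, 1 C=O (running total 4).
CH(COOCH3): ester, 1 C=O (running total 5).
CH(OCOCH3): ester, 1 C=O (running total 6).
CH(COBr): acyl halide, 1 C=O (running total 7).
COOCH2CH3: ester, 1 C=O (running total 8).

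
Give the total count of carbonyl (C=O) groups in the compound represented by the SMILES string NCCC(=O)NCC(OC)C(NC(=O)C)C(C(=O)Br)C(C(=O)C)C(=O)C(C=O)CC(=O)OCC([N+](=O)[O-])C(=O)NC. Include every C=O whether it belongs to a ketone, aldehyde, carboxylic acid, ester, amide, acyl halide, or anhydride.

8

CH2CONHCH2: amide, 1 C=O (running total 1).
CH(NHCOCH3): amide, 1 C=O (running total 2).
CH(COBr): acyl halide, 1 C=O (running total 3).
CH(COCH3): ketone, 1 C=O (running total 4).
CO: ketone, 1 C=O (running total 5).
CH(CHO): aldehyde, 1 C=O (running total 6).
CH2COOCH2: ester, 1 C=O (running total 7).
CONHCH3: amide, 1 C=O (running total 8).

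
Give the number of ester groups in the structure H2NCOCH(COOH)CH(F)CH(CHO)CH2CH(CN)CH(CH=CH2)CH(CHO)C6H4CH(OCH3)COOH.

0

–C(=O)NH2: carbonyl C bonded to C and to N → amide (the N is not a separate amine).
pendant –COOH: carbonyl C bonded to C and –OH → carboxylic acid.
halogen on an sp³ carbon → alkyl halide.
pendant –CHO: carbonyl C bonded to C and H → aldehyde.
pendant –C≡N: nitrile.
pendant –CH=CH2: C=C double bond → alkene.
pendant –CHO: carbonyl C bonded to C and H → aldehyde.
para-disubstituted benzene ring → arene.
pendant –OCH3: C–O–C with sp³ C, no adjacent C=O → ether.
–COOH: carbonyl C bonded to –OH and C → carboxylic acid (the –OH is not a separate alcohol).
No segment is a ester: CH(COOH) is carboxylic acid, not ester; CH(OCH3) is ether, not ester; COOH is carboxylic acid, not ester. → 0.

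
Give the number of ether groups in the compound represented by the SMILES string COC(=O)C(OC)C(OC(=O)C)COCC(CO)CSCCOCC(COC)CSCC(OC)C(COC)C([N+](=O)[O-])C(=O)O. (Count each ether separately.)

6

Taking each segment in turn:
  CH3OOC: CH3O–C(=O)–: carbonyl C bonded to C and to –OCH3 → ester (not ketone + ether).
  CH(OCH3): pendant –OCH3: C–O–C with sp³ C, no adjacent C=O → ether.
  CH(OCOCH3): pendant –OC(=O)CH3: an acyloxy group → ester.
  CH2OCH2: C–O–C with sp³ carbons on both sides and no adjacent C=O → ether.
  CH(CH2OH): pendant –CH2OH on an sp³ backbone C → alcohol.
  CH2SCH2: C–S–C linkage → sulfide (thioether).
  CH2OCH2: C–O–C with sp³ carbons on both sides and no adjacent C=O → ether.
  CH(CH2OCH3): pendant –CH2OCH3: C–O–C linkage → ether.
  CH2SCH2: C–S–C linkage → sulfide (thioether).
  CH(OCH3): pendant –OCH3: C–O–C with sp³ C, no adjacent C=O → ether.
  CH(CH2OCH3): pendant –CH2OCH3: C–O–C linkage → ether.
  CH(NO2): –NO2 on an sp³ carbon → nitro (the N=O is not a carbonyl).
  COOH: –COOH: carbonyl C bonded to –OH and C → carboxylic acid (the –OH is not a separate alcohol).
Ether appears at: CH(OCH3), CH2OCH2, CH2OCH2, CH(CH2OCH3), CH(OCH3), CH(CH2OCH3) → 6.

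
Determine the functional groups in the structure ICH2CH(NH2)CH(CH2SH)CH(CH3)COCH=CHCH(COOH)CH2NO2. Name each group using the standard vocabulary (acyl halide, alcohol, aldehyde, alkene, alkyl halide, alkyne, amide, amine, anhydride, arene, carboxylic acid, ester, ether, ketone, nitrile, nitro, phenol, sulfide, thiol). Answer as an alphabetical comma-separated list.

alkene, alkyl halide, amine, carboxylic acid, ketone, nitro, thiol

halogen on an sp³ carbon → alkyl halide.
–NH2 on an sp³ carbon with no adjacent C=O → amine.
pendant –CH2SH → thiol.
–C(=O)– with carbon on both sides → ketone.
C=C double bond → alkene.
pendant –COOH: carbonyl C bonded to C and –OH → carboxylic acid.
–NO2 on carbon → nitro group.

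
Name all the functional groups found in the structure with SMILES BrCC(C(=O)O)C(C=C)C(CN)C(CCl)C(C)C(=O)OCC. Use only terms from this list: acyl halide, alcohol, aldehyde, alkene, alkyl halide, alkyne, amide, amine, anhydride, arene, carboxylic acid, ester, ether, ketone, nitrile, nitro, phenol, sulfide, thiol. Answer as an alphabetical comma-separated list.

Taking each segment in turn:
  BrCH2: halogen on an sp³ carbon → alkyl halide.
  CH(COOH): pendant –COOH: carbonyl C bonded to C and –OH → carboxylic acid.
  CH(CH=CH2): pendant –CH=CH2: C=C double bond → alkene.
  CH(CH2NH2): pendant –CH2NH2: N on sp³ C, no adjacent C=O → amine.
  CH(CH2Cl): pendant –CH2X: halogen on sp³ carbon → alkyl halide.
  COOCH2CH3: –C(=O)OCH2CH3: carbonyl C bonded to C and to –OEt → ester.

alkene, alkyl halide, amine, carboxylic acid, ester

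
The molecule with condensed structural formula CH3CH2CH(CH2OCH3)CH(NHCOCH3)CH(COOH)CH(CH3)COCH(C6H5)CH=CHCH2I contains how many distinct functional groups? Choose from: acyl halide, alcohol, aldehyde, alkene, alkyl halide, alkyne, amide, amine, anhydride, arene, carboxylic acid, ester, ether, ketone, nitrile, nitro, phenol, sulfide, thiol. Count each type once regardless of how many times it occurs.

Reading the structure from left to right:
  CH(CH2OCH3): pendant –CH2OCH3: C–O–C linkage → ether.
  CH(NHCOCH3): pendant –NHC(=O)CH3: N bonded to a carbonyl → amide (not amine).
  CH(COOH): pendant –COOH: carbonyl C bonded to C and –OH → carboxylic acid.
  CO: –C(=O)– with carbon on both sides → ketone.
  CH(C6H5): pendant –C6H5: benzene ring → arene.
  CH=CH: C=C double bond → alkene.
  CH2I: halogen on an sp³ carbon → alkyl halide.
Distinct types present: alkene, alkyl halide, amide, arene, carboxylic acid, ether, ketone.

7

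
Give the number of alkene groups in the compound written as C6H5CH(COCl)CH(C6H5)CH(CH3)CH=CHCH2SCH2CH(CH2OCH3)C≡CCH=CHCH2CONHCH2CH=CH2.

3

C6H5– phenyl ring → arene.
pendant –C(=O)X: carbonyl C bonded to C and halogen → acyl halide.
pendant –C6H5: benzene ring → arene.
C=C double bond → alkene.
C–S–C linkage → sulfide (thioether).
pendant –CH2OCH3: C–O–C linkage → ether.
C≡C triple bond → alkyne.
C=C double bond → alkene.
–C(=O)–N– linkage → amide (the N is not an amine).
C=C double bond → alkene.
Alkene appears at: CH=CH, CH=CH, CH=CH2 → 3.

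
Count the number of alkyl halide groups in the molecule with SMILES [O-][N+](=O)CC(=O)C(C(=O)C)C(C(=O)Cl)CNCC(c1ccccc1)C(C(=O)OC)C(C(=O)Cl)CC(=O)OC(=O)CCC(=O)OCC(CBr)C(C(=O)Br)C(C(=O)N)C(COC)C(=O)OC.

1

–NO2 on carbon → nitro group.
–C(=O)– with carbon on both sides → ketone.
pendant –COCH3: carbonyl C bonded to two carbons → ketone.
pendant –C(=O)X: carbonyl C bonded to C and halogen → acyl halide.
C–N–C with sp³ carbons and no adjacent C=O → amine (secondary).
pendant –C6H5: benzene ring → arene.
pendant –COOCH3: carbonyl C bonded to C and –OCH3 → ester.
pendant –C(=O)X: carbonyl C bonded to C and halogen → acyl halide.
two acyl groups sharing one oxygen, –C(=O)–O–C(=O)– → anhydride.
–C(=O)–O–C with C on the carbonyl side → ester.
pendant –CH2X: halogen on sp³ carbon → alkyl halide.
pendant –C(=O)X: carbonyl C bonded to C and halogen → acyl halide.
pendant –CONH2: carbonyl C bonded to C and N → amide.
pendant –CH2OCH3: C–O–C linkage → ether.
–C(=O)OCH3: carbonyl C bonded to C and to –OCH3 → ester (not ketone + ether).
Alkyl halide appears at: CH(CH2Br) → 1.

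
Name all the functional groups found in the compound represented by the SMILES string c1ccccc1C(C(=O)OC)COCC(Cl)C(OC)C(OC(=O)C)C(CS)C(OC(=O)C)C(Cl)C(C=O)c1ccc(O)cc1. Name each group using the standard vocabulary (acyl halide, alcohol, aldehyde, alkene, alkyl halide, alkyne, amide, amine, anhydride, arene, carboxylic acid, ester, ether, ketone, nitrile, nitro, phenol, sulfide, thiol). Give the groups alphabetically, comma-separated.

Reading the structure from left to right:
  C6H5: C6H5– phenyl ring → arene.
  CH(COOCH3): pendant –COOCH3: carbonyl C bonded to C and –OCH3 → ester.
  CH2OCH2: C–O–C with sp³ carbons on both sides and no adjacent C=O → ether.
  CH(Cl): halogen on an sp³ carbon → alkyl halide.
  CH(OCH3): pendant –OCH3: C–O–C with sp³ C, no adjacent C=O → ether.
  CH(OCOCH3): pendant –OC(=O)CH3: an acyloxy group → ester.
  CH(CH2SH): pendant –CH2SH → thiol.
  CH(OCOCH3): pendant –OC(=O)CH3: an acyloxy group → ester.
  CH(Cl): halogen on an sp³ carbon → alkyl halide.
  CH(CHO): pendant –CHO: carbonyl C bonded to C and H → aldehyde.
  C6H4OH: –OH attached directly to an aromatic ring → phenol (not alcohol); the ring itself is an arene.

aldehyde, alkyl halide, arene, ester, ether, phenol, thiol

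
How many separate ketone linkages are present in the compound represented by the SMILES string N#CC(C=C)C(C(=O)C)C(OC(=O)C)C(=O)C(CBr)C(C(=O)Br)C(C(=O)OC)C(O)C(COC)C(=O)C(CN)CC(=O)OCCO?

N≡C–: carbon triple-bonded to nitrogen → nitrile.
pendant –CH=CH2: C=C double bond → alkene.
pendant –COCH3: carbonyl C bonded to two carbons → ketone.
pendant –OC(=O)CH3: an acyloxy group → ester.
–C(=O)– with carbon on both sides → ketone.
pendant –CH2X: halogen on sp³ carbon → alkyl halide.
pendant –C(=O)X: carbonyl C bonded to C and halogen → acyl halide.
pendant –COOCH3: carbonyl C bonded to C and –OCH3 → ester.
–OH on an sp³ carbon → alcohol (secondary).
pendant –CH2OCH3: C–O–C linkage → ether.
–C(=O)– with carbon on both sides → ketone.
pendant –CH2NH2: N on sp³ C, no adjacent C=O → amine.
–C(=O)–O–C with C on the carbonyl side → ester.
–OH on an sp³ carbon → alcohol.
Ketone appears at: CH(COCH3), CO, CO → 3.

3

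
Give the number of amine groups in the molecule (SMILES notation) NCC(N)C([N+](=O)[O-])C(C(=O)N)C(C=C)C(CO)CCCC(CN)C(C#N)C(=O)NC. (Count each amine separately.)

–NH2 on an sp³ carbon with no adjacent C=O → amine.
–NH2 on an sp³ carbon with no adjacent C=O → amine.
–NO2 on an sp³ carbon → nitro (the N=O is not a carbonyl).
pendant –CONH2: carbonyl C bonded to C and N → amide.
pendant –CH=CH2: C=C double bond → alkene.
pendant –CH2OH on an sp³ backbone C → alcohol.
pendant –CH2NH2: N on sp³ C, no adjacent C=O → amine.
pendant –C≡N: nitrile.
–C(=O)NHCH3: carbonyl C bonded to C and to N → amide (the N is not an amine).
Amine appears at: H2NCH2, CH(NH2), CH(CH2NH2) → 3.

3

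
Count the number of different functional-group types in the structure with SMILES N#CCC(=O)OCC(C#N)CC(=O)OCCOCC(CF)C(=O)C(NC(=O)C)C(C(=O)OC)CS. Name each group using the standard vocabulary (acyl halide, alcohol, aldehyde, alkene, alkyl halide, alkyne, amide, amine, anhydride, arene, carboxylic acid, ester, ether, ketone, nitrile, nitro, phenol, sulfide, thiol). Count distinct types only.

7

Working along the chain:
  N≡C: N≡C–: carbon triple-bonded to nitrogen → nitrile.
  CH2COOCH2: –C(=O)–O–C with C on the carbonyl side → ester.
  CH(CN): pendant –C≡N: nitrile.
  CH2COOCH2: –C(=O)–O–C with C on the carbonyl side → ester.
  CH2OCH2: C–O–C with sp³ carbons on both sides and no adjacent C=O → ether.
  CH(CH2F): pendant –CH2X: halogen on sp³ carbon → alkyl halide.
  CO: –C(=O)– with carbon on both sides → ketone.
  CH(NHCOCH3): pendant –NHC(=O)CH3: N bonded to a carbonyl → amide (not amine).
  CH(COOCH3): pendant –COOCH3: carbonyl C bonded to C and –OCH3 → ester.
  CH2SH: –SH on an sp³ carbon → thiol.
Distinct types present: alkyl halide, amide, ester, ether, ketone, nitrile, thiol.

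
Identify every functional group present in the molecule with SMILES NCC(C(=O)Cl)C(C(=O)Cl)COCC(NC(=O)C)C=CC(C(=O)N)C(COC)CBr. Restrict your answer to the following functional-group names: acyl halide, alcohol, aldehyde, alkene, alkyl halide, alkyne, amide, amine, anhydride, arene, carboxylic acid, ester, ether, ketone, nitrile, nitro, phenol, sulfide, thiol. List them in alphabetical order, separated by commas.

Reading the structure from left to right:
  H2NCH2: –NH2 on an sp³ carbon with no adjacent C=O → amine.
  CH(COCl): pendant –C(=O)X: carbonyl C bonded to C and halogen → acyl halide.
  CH(COCl): pendant –C(=O)X: carbonyl C bonded to C and halogen → acyl halide.
  CH2OCH2: C–O–C with sp³ carbons on both sides and no adjacent C=O → ether.
  CH(NHCOCH3): pendant –NHC(=O)CH3: N bonded to a carbonyl → amide (not amine).
  CH=CH: C=C double bond → alkene.
  CH(CONH2): pendant –CONH2: carbonyl C bonded to C and N → amide.
  CH(CH2OCH3): pendant –CH2OCH3: C–O–C linkage → ether.
  CH2Br: halogen on an sp³ carbon → alkyl halide.

acyl halide, alkene, alkyl halide, amide, amine, ether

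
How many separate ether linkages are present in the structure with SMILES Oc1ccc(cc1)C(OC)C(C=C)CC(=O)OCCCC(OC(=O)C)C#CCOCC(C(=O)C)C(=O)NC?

2

–OH attached directly to an aromatic ring → phenol (not alcohol); the ring itself is an arene.
pendant –OCH3: C–O–C with sp³ C, no adjacent C=O → ether.
pendant –CH=CH2: C=C double bond → alkene.
–C(=O)–O–C with C on the carbonyl side → ester.
pendant –OC(=O)CH3: an acyloxy group → ester.
C≡C triple bond → alkyne.
C–O–C with sp³ carbons on both sides and no adjacent C=O → ether.
pendant –COCH3: carbonyl C bonded to two carbons → ketone.
–C(=O)NHCH3: carbonyl C bonded to C and to N → amide (the N is not an amine).
Ether appears at: CH(OCH3), CH2OCH2 → 2.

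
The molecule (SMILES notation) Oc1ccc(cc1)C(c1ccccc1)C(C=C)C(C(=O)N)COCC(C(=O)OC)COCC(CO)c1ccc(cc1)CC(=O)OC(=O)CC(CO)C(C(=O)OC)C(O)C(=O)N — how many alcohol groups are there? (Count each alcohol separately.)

Taking each segment in turn:
  HOC6H4: –OH attached directly to an aromatic ring → phenol (not alcohol); the ring itself is an arene.
  CH(C6H5): pendant –C6H5: benzene ring → arene.
  CH(CH=CH2): pendant –CH=CH2: C=C double bond → alkene.
  CH(CONH2): pendant –CONH2: carbonyl C bonded to C and N → amide.
  CH2OCH2: C–O–C with sp³ carbons on both sides and no adjacent C=O → ether.
  CH(COOCH3): pendant –COOCH3: carbonyl C bonded to C and –OCH3 → ester.
  CH2OCH2: C–O–C with sp³ carbons on both sides and no adjacent C=O → ether.
  CH(CH2OH): pendant –CH2OH on an sp³ backbone C → alcohol.
  C6H4: para-disubstituted benzene ring → arene.
  CH2CO-O-COCH2: two acyl groups sharing one oxygen, –C(=O)–O–C(=O)– → anhydride.
  CH(CH2OH): pendant –CH2OH on an sp³ backbone C → alcohol.
  CH(COOCH3): pendant –COOCH3: carbonyl C bonded to C and –OCH3 → ester.
  CH(OH): –OH on an sp³ carbon → alcohol (secondary).
  CONH2: –C(=O)NH2: carbonyl C bonded to C and to N → amide (the N is not a separate amine).
Alcohol appears at: CH(CH2OH), CH(CH2OH), CH(OH) → 3.

3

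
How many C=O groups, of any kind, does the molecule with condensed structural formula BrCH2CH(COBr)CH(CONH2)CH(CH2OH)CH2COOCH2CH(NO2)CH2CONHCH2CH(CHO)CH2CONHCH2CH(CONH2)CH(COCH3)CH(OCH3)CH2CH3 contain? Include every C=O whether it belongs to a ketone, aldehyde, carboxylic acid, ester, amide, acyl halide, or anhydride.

8

CH(COBr): acyl halide, 1 C=O (running total 1).
CH(CONH2): amide, 1 C=O (running total 2).
CH2COOCH2: ester, 1 C=O (running total 3).
CH2CONHCH2: amide, 1 C=O (running total 4).
CH(CHO): aldehyde, 1 C=O (running total 5).
CH2CONHCH2: amide, 1 C=O (running total 6).
CH(CONH2): amide, 1 C=O (running total 7).
CH(COCH3): ketone, 1 C=O (running total 8).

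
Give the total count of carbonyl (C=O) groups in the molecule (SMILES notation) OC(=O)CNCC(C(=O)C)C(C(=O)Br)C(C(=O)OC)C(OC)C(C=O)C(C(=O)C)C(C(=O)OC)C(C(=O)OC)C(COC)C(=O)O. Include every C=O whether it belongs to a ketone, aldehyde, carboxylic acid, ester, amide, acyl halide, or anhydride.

9

HOOC: carboxylic acid, 1 C=O (running total 1).
CH(COCH3): ketone, 1 C=O (running total 2).
CH(COBr): acyl halide, 1 C=O (running total 3).
CH(COOCH3): ester, 1 C=O (running total 4).
CH(CHO): aldehyde, 1 C=O (running total 5).
CH(COCH3): ketone, 1 C=O (running total 6).
CH(COOCH3): ester, 1 C=O (running total 7).
CH(COOCH3): ester, 1 C=O (running total 8).
COOH: carboxylic acid, 1 C=O (running total 9).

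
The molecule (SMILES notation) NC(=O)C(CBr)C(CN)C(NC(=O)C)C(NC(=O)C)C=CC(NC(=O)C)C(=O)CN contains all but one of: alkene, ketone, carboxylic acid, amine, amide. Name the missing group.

carboxylic acid

ketone: present (CO — –C(=O)– with carbon on both sides → ketone).
alkene: present (CH=CH — C=C double bond → alkene).
amide: present (H2NCO — –C(=O)NH2: carbonyl C bonded to C and to N → amide (the N is not a separate amine)).
amine: present (CH(CH2NH2) — pendant –CH2NH2: N on sp³ C, no adjacent C=O → amine).
carboxylic acid: absent. In each of H2NCO and CH(NHCOCH3), the carbonyl is bonded to nitrogen, not to –OH; that is an amide.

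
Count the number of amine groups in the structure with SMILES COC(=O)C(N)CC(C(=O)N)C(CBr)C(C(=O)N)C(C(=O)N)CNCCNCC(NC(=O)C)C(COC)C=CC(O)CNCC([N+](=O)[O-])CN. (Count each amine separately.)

Working along the chain:
  CH3OOC: CH3O–C(=O)–: carbonyl C bonded to C and to –OCH3 → ester (not ketone + ether).
  CH(NH2): –NH2 on an sp³ carbon with no adjacent C=O → amine.
  CH(CONH2): pendant –CONH2: carbonyl C bonded to C and N → amide.
  CH(CH2Br): pendant –CH2X: halogen on sp³ carbon → alkyl halide.
  CH(CONH2): pendant –CONH2: carbonyl C bonded to C and N → amide.
  CH(CONH2): pendant –CONH2: carbonyl C bonded to C and N → amide.
  CH2NHCH2: C–N–C with sp³ carbons and no adjacent C=O → amine (secondary).
  CH2NHCH2: C–N–C with sp³ carbons and no adjacent C=O → amine (secondary).
  CH(NHCOCH3): pendant –NHC(=O)CH3: N bonded to a carbonyl → amide (not amine).
  CH(CH2OCH3): pendant –CH2OCH3: C–O–C linkage → ether.
  CH=CH: C=C double bond → alkene.
  CH(OH): –OH on an sp³ carbon → alcohol (secondary).
  CH2NHCH2: C–N–C with sp³ carbons and no adjacent C=O → amine (secondary).
  CH(NO2): –NO2 on an sp³ carbon → nitro (the N=O is not a carbonyl).
  CH2NH2: –NH2 on an sp³ carbon with no adjacent C=O → amine.
Amine appears at: CH(NH2), CH2NHCH2, CH2NHCH2, CH2NHCH2, CH2NH2 → 5.

5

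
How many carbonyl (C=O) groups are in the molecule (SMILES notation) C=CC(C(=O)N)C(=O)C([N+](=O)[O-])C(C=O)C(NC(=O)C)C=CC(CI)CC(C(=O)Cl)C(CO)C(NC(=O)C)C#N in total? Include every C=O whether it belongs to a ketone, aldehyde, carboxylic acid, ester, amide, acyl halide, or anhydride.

CH(CONH2): amide, 1 C=O (running total 1).
CO: ketone, 1 C=O (running total 2).
CH(CHO): aldehyde, 1 C=O (running total 3).
CH(NHCOCH3): amide, 1 C=O (running total 4).
CH(COCl): acyl halide, 1 C=O (running total 5).
CH(NHCOCH3): amide, 1 C=O (running total 6).

6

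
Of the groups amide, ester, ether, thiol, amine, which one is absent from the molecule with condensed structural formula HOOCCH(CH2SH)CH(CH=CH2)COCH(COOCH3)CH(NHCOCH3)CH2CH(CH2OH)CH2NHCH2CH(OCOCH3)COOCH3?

ether

amide: present (CH(NHCOCH3) — pendant –NHC(=O)CH3: N bonded to a carbonyl → amide (not amine)).
thiol: present (CH(CH2SH) — pendant –CH2SH → thiol).
ester: present (CH(COOCH3) — pendant –COOCH3: carbonyl C bonded to C and –OCH3 → ester).
amine: present (CH2NHCH2 — C–N–C with sp³ carbons and no adjacent C=O → amine (secondary)).
ether: absent. In each of CH(COOCH3), CH(OCOCH3) and COOCH3, the C–O–C oxygen is adjacent to a C=O, so it belongs to an ester, not an ether.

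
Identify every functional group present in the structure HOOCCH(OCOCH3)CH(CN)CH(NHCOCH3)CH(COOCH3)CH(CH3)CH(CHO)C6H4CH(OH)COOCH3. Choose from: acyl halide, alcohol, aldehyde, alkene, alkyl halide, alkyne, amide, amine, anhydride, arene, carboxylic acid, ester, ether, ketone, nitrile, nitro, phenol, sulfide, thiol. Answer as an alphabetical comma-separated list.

Reading the structure from left to right:
  HOOC: –COOH: carbonyl C bonded to –OH and C → carboxylic acid (the –OH is not a separate alcohol).
  CH(OCOCH3): pendant –OC(=O)CH3: an acyloxy group → ester.
  CH(CN): pendant –C≡N: nitrile.
  CH(NHCOCH3): pendant –NHC(=O)CH3: N bonded to a carbonyl → amide (not amine).
  CH(COOCH3): pendant –COOCH3: carbonyl C bonded to C and –OCH3 → ester.
  CH(CHO): pendant –CHO: carbonyl C bonded to C and H → aldehyde.
  C6H4: para-disubstituted benzene ring → arene.
  CH(OH): –OH on an sp³ carbon → alcohol (secondary).
  COOCH3: –C(=O)OCH3: carbonyl C bonded to C and to –OCH3 → ester (not ketone + ether).

alcohol, aldehyde, amide, arene, carboxylic acid, ester, nitrile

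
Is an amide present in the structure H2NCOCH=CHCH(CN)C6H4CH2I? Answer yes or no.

yes

–C(=O)NH2: carbonyl C bonded to C and to N → amide (the N is not a separate amine).
C=C double bond → alkene.
pendant –C≡N: nitrile.
para-disubstituted benzene ring → arene.
halogen on an sp³ carbon → alkyl halide.
The H2NCO segment supplies the amide: –C(=O)NH2: carbonyl C bonded to C and to N → amide (the N is not a separate amine).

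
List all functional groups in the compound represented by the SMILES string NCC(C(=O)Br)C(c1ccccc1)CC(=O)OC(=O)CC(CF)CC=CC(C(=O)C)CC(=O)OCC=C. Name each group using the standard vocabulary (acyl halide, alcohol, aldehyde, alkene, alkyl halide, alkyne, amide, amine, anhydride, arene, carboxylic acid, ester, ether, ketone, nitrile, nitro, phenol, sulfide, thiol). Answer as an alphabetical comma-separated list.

acyl halide, alkene, alkyl halide, amine, anhydride, arene, ester, ketone

Working along the chain:
  H2NCH2: –NH2 on an sp³ carbon with no adjacent C=O → amine.
  CH(COBr): pendant –C(=O)X: carbonyl C bonded to C and halogen → acyl halide.
  CH(C6H5): pendant –C6H5: benzene ring → arene.
  CH2CO-O-COCH2: two acyl groups sharing one oxygen, –C(=O)–O–C(=O)– → anhydride.
  CH(CH2F): pendant –CH2X: halogen on sp³ carbon → alkyl halide.
  CH=CH: C=C double bond → alkene.
  CH(COCH3): pendant –COCH3: carbonyl C bonded to two carbons → ketone.
  CH2COOCH2: –C(=O)–O–C with C on the carbonyl side → ester.
  CH=CH2: C=C double bond → alkene.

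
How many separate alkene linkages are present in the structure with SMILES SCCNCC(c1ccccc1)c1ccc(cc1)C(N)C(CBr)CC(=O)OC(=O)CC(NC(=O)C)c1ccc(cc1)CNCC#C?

–SH on an sp³ carbon → thiol.
C–N–C with sp³ carbons and no adjacent C=O → amine (secondary).
pendant –C6H5: benzene ring → arene.
para-disubstituted benzene ring → arene.
–NH2 on an sp³ carbon with no adjacent C=O → amine.
pendant –CH2X: halogen on sp³ carbon → alkyl halide.
two acyl groups sharing one oxygen, –C(=O)–O–C(=O)– → anhydride.
pendant –NHC(=O)CH3: N bonded to a carbonyl → amide (not amine).
para-disubstituted benzene ring → arene.
C–N–C with sp³ carbons and no adjacent C=O → amine (secondary).
C≡C triple bond → alkyne.
No segment is a alkene: CH(C6H5) is arene, not alkene; C6H4 is arene, not alkene; C6H4 is arene, not alkene. → 0.

0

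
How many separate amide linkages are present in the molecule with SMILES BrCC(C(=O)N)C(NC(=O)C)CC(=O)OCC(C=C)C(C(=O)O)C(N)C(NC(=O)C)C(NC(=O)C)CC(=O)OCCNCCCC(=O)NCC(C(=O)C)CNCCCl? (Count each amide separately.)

5

halogen on an sp³ carbon → alkyl halide.
pendant –CONH2: carbonyl C bonded to C and N → amide.
pendant –NHC(=O)CH3: N bonded to a carbonyl → amide (not amine).
–C(=O)–O–C with C on the carbonyl side → ester.
pendant –CH=CH2: C=C double bond → alkene.
pendant –COOH: carbonyl C bonded to C and –OH → carboxylic acid.
–NH2 on an sp³ carbon with no adjacent C=O → amine.
pendant –NHC(=O)CH3: N bonded to a carbonyl → amide (not amine).
pendant –NHC(=O)CH3: N bonded to a carbonyl → amide (not amine).
–C(=O)–O–C with C on the carbonyl side → ester.
C–N–C with sp³ carbons and no adjacent C=O → amine (secondary).
–C(=O)–N– linkage → amide (the N is not an amine).
pendant –COCH3: carbonyl C bonded to two carbons → ketone.
C–N–C with sp³ carbons and no adjacent C=O → amine (secondary).
halogen on an sp³ carbon → alkyl halide.
Amide appears at: CH(CONH2), CH(NHCOCH3), CH(NHCOCH3), CH(NHCOCH3), CH2CONHCH2 → 5.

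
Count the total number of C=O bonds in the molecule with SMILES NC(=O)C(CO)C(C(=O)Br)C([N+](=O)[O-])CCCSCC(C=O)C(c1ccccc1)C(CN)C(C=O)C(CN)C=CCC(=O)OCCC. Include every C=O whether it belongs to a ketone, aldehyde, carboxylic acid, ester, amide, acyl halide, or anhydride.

H2NCO: amide, 1 C=O (running total 1).
CH(COBr): acyl halide, 1 C=O (running total 2).
CH(CHO): aldehyde, 1 C=O (running total 3).
CH(CHO): aldehyde, 1 C=O (running total 4).
CH2COOCH2: ester, 1 C=O (running total 5).

5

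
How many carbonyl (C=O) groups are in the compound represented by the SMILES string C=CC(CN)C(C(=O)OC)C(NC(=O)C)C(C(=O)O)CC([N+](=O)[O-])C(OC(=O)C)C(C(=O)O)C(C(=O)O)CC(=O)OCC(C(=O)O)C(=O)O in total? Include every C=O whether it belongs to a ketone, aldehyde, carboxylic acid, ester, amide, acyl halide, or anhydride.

CH(COOCH3): ester, 1 C=O (running total 1).
CH(NHCOCH3): amide, 1 C=O (running total 2).
CH(COOH): carboxylic acid, 1 C=O (running total 3).
CH(OCOCH3): ester, 1 C=O (running total 4).
CH(COOH): carboxylic acid, 1 C=O (running total 5).
CH(COOH): carboxylic acid, 1 C=O (running total 6).
CH2COOCH2: ester, 1 C=O (running total 7).
CH(COOH): carboxylic acid, 1 C=O (running total 8).
COOH: carboxylic acid, 1 C=O (running total 9).

9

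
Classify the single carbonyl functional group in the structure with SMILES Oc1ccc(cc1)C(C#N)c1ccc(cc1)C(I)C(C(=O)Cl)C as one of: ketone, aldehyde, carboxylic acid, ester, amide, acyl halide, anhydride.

acyl halide

The carbonyl is in the CH(COCl) segment: pendant –C(=O)X: carbonyl C bonded to C and halogen → acyl halide.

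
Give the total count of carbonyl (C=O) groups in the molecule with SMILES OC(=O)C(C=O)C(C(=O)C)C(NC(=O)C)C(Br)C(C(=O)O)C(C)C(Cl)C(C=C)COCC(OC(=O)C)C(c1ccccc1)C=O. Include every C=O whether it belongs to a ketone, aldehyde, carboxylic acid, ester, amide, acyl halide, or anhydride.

HOOC: carboxylic acid, 1 C=O (running total 1).
CH(CHO): aldehyde, 1 C=O (running total 2).
CH(COCH3): ketone, 1 C=O (running total 3).
CH(NHCOCH3): amide, 1 C=O (running total 4).
CH(COOH): carboxylic acid, 1 C=O (running total 5).
CH(OCOCH3): ester, 1 C=O (running total 6).
CHO: aldehyde, 1 C=O (running total 7).

7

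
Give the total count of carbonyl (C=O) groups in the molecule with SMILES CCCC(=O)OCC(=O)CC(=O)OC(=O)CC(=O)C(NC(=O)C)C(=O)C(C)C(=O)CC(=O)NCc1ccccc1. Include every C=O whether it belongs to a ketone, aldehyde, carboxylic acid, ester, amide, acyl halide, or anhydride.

9

CH2COOCH2: ester, 1 C=O (running total 1).
CO: ketone, 1 C=O (running total 2).
CH2CO-O-COCH2: anhydride, 2 C=O (running total 4).
CO: ketone, 1 C=O (running total 5).
CH(NHCOCH3): amide, 1 C=O (running total 6).
CO: ketone, 1 C=O (running total 7).
CO: ketone, 1 C=O (running total 8).
CH2CONHCH2: amide, 1 C=O (running total 9).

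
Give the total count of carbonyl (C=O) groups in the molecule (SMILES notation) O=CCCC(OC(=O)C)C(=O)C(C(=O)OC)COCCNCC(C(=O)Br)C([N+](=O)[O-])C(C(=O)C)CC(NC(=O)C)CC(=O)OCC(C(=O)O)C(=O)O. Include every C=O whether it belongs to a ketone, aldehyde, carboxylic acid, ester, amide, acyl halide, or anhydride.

OHC: aldehyde, 1 C=O (running total 1).
CH(OCOCH3): ester, 1 C=O (running total 2).
CO: ketone, 1 C=O (running total 3).
CH(COOCH3): ester, 1 C=O (running total 4).
CH(COBr): acyl halide, 1 C=O (running total 5).
CH(COCH3): ketone, 1 C=O (running total 6).
CH(NHCOCH3): amide, 1 C=O (running total 7).
CH2COOCH2: ester, 1 C=O (running total 8).
CH(COOH): carboxylic acid, 1 C=O (running total 9).
COOH: carboxylic acid, 1 C=O (running total 10).

10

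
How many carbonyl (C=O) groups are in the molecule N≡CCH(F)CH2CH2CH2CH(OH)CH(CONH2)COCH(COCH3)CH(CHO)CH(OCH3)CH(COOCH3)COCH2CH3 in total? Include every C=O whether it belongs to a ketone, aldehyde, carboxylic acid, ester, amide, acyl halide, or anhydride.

6

CH(CONH2): amide, 1 C=O (running total 1).
CO: ketone, 1 C=O (running total 2).
CH(COCH3): ketone, 1 C=O (running total 3).
CH(CHO): aldehyde, 1 C=O (running total 4).
CH(COOCH3): ester, 1 C=O (running total 5).
CO: ketone, 1 C=O (running total 6).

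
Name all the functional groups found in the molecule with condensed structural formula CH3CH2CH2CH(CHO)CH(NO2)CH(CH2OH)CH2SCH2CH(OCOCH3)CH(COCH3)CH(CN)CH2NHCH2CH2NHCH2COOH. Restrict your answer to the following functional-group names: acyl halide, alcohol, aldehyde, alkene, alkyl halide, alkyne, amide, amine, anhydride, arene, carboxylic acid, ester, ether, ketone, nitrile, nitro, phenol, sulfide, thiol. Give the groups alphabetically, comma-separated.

alcohol, aldehyde, amine, carboxylic acid, ester, ketone, nitrile, nitro, sulfide

Working along the chain:
  CH(CHO): pendant –CHO: carbonyl C bonded to C and H → aldehyde.
  CH(NO2): –NO2 on an sp³ carbon → nitro (the N=O is not a carbonyl).
  CH(CH2OH): pendant –CH2OH on an sp³ backbone C → alcohol.
  CH2SCH2: C–S–C linkage → sulfide (thioether).
  CH(OCOCH3): pendant –OC(=O)CH3: an acyloxy group → ester.
  CH(COCH3): pendant –COCH3: carbonyl C bonded to two carbons → ketone.
  CH(CN): pendant –C≡N: nitrile.
  CH2NHCH2: C–N–C with sp³ carbons and no adjacent C=O → amine (secondary).
  CH2NHCH2: C–N–C with sp³ carbons and no adjacent C=O → amine (secondary).
  COOH: –COOH: carbonyl C bonded to –OH and C → carboxylic acid (the –OH is not a separate alcohol).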